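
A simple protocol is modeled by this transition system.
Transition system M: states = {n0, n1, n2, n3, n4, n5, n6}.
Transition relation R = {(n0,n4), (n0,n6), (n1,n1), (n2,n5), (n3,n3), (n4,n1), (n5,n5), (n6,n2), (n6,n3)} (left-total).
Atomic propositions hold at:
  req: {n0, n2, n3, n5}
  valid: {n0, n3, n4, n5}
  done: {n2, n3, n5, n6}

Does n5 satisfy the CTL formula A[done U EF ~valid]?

Sat(~valid) = {n1, n2, n6}
EF ~valid: least fixpoint, start Z0 = {n1, n2, n6}, add states with some successor in Z. Z1 = {n0, n1, n2, n4, n6}; fixed.
Sat(EF ~valid) = {n0, n1, n2, n4, n6}
A[done U EF ~valid]: least fixpoint, start Z0 = Sat(EF ~valid) = {n0, n1, n2, n4, n6}, add states in Sat(done) with every successor in Z. Already a fixed point.
Sat(A[done U EF ~valid]) = {n0, n1, n2, n4, n6}
n5 ∉ Sat(A[done U EF ~valid]) = {n0, n1, n2, n4, n6}, so the formula does not hold at n5.

No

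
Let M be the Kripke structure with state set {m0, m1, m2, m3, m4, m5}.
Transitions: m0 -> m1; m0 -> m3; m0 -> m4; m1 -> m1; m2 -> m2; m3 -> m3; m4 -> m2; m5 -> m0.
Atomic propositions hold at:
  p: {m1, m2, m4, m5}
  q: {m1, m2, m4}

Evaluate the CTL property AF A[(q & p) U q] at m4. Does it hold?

Yes

Sat(q & p) = {m1, m2, m4}
A[(q & p) U q]: least fixpoint, start Z0 = Sat(q) = {m1, m2, m4}, add states in Sat(q & p) with every successor in Z. Already a fixed point.
Sat(A[(q & p) U q]) = {m1, m2, m4}
AF A[(q & p) U q]: least fixpoint, start Z0 = {m1, m2, m4}, add states with every successor in Z. Already a fixed point.
Sat(AF A[(q & p) U q]) = {m1, m2, m4}
m4 ∈ Sat(AF A[(q & p) U q]) = {m1, m2, m4}, so the formula holds at m4.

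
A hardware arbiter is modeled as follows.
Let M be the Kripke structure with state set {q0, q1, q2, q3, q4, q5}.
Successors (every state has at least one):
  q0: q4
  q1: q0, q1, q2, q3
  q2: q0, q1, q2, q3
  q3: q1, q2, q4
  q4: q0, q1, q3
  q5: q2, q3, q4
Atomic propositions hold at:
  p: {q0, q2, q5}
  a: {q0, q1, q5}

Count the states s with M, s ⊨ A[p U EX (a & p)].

4

Sat(a & p) = {q0, q5}
Sat(EX (a & p)) = {s : some successor in {q0, q5}} = {q1, q2, q4}
A[p U EX (a & p)]: least fixpoint, start Z0 = Sat(EX (a & p)) = {q1, q2, q4}, add states in Sat(p) with every successor in Z. Z1 = {q0, q1, q2, q4}; fixed.
Sat(A[p U EX (a & p)]) = {q0, q1, q2, q4}
|Sat(A[p U EX (a & p)])| = |{q0, q1, q2, q4}| = 4.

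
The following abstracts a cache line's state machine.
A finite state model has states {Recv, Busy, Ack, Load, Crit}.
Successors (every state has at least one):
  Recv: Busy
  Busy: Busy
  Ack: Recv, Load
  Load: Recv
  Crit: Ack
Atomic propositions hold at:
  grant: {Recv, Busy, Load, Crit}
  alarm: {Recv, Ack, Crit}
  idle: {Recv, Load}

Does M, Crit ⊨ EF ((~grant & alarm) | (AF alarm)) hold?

Yes

Sat(~grant) = {Ack}
Sat(~grant & alarm) = {Ack}
AF alarm: least fixpoint, start Z0 = {Recv, Ack, Crit}, add states with every successor in Z. Z1 = {Recv, Ack, Load, Crit}; fixed.
Sat(AF alarm) = {Recv, Ack, Load, Crit}
Sat((~grant & alarm) | (AF alarm)) = {Recv, Ack, Load, Crit}
EF ((~grant & alarm) | (AF alarm)): least fixpoint, start Z0 = {Recv, Ack, Load, Crit}, add states with some successor in Z. Already a fixed point.
Sat(EF ((~grant & alarm) | (AF alarm))) = {Recv, Ack, Load, Crit}
Crit ∈ Sat(EF ((~grant & alarm) | (AF alarm))) = {Recv, Ack, Load, Crit}, so the formula holds at Crit.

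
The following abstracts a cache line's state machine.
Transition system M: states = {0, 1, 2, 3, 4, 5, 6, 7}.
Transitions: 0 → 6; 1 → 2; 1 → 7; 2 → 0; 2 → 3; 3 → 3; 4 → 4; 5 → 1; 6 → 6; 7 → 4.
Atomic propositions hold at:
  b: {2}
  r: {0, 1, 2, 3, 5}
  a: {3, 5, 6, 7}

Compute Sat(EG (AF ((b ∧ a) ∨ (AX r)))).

Sat(b ∧ a) = ∅
Sat(AX r) = {s : every successor in {0, 1, 2, 3, 5}} = {2, 3, 5}
Sat((b ∧ a) ∨ (AX r)) = {2, 3, 5}
AF ((b ∧ a) ∨ (AX r)): least fixpoint, start Z0 = {2, 3, 5}, add states with every successor in Z. Already a fixed point.
Sat(AF ((b ∧ a) ∨ (AX r))) = {2, 3, 5}
EG (AF ((b ∧ a) ∨ (AX r))): greatest fixpoint, start Z0 = {2, 3, 5}, keep only states in Sat with some successor in Z. Z1 = {2, 3}; fixed.
Sat(EG (AF ((b ∧ a) ∨ (AX r)))) = {2, 3}

{2, 3}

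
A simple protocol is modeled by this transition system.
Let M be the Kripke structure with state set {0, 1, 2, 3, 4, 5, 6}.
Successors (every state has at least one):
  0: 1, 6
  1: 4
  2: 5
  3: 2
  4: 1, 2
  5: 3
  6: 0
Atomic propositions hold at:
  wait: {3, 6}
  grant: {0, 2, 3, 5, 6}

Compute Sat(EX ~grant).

{0, 1, 4}

Sat(~grant) = {1, 4}
Sat(EX ~grant) = {s : some successor in {1, 4}} = {0, 1, 4}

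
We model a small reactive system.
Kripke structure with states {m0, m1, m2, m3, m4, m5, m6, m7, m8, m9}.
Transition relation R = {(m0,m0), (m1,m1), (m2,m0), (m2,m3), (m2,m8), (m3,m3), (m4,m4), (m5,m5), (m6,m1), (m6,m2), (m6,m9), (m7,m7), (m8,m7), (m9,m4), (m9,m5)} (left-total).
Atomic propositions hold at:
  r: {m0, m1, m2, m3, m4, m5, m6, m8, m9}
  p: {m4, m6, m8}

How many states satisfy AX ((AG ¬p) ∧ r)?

4

Sat(¬p) = {m0, m1, m2, m3, m5, m7, m9}
AG ¬p: greatest fixpoint, start Z0 = {m0, m1, m2, m3, m5, m7, m9}, keep only states in Sat with every successor in Z. Z1 = {m0, m1, m3, m5, m7}; fixed.
Sat(AG ¬p) = {m0, m1, m3, m5, m7}
Sat((AG ¬p) ∧ r) = {m0, m1, m3, m5}
Sat(AX ((AG ¬p) ∧ r)) = {s : every successor in {m0, m1, m3, m5}} = {m0, m1, m3, m5}
|Sat(AX ((AG ¬p) ∧ r))| = |{m0, m1, m3, m5}| = 4.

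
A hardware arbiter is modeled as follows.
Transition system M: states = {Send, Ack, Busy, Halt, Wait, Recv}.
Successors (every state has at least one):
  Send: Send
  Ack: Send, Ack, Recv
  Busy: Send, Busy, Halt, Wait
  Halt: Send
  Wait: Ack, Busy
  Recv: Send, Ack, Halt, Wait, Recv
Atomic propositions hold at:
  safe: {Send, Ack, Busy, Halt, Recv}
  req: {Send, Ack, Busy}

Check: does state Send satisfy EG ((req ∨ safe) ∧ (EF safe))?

Yes

Sat(req ∨ safe) = {Send, Ack, Busy, Halt, Recv}
EF safe: least fixpoint, start Z0 = {Send, Ack, Busy, Halt, Recv}, add states with some successor in Z. Z1 = {Send, Ack, Busy, Halt, Wait, Recv}; fixed.
Sat(EF safe) = {Send, Ack, Busy, Halt, Wait, Recv}
Sat((req ∨ safe) ∧ (EF safe)) = {Send, Ack, Busy, Halt, Recv}
EG ((req ∨ safe) ∧ (EF safe)): greatest fixpoint, start Z0 = {Send, Ack, Busy, Halt, Recv}, keep only states in Sat with some successor in Z. Already a fixed point.
Sat(EG ((req ∨ safe) ∧ (EF safe))) = {Send, Ack, Busy, Halt, Recv}
Send ∈ Sat(EG ((req ∨ safe) ∧ (EF safe))) = {Send, Ack, Busy, Halt, Recv}, so the formula holds at Send.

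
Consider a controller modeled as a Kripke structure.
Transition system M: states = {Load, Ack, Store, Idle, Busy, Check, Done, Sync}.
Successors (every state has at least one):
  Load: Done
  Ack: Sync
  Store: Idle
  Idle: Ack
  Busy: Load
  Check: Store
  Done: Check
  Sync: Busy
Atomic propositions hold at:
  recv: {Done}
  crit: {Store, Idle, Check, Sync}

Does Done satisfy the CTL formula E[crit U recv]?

E[crit U recv]: least fixpoint, start Z0 = Sat(recv) = {Done}, add states in Sat(crit) with some successor in Z. Already a fixed point.
Sat(E[crit U recv]) = {Done}
Done ∈ Sat(E[crit U recv]) = {Done}, so the formula holds at Done.

Yes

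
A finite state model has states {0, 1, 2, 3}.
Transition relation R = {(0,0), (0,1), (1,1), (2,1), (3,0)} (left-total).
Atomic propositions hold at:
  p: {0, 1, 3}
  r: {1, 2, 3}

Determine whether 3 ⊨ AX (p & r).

Sat(p & r) = {1, 3}
Sat(AX (p & r)) = {s : every successor in {1, 3}} = {1, 2}
3 ∉ Sat(AX (p & r)) = {1, 2}, so the formula does not hold at 3.

No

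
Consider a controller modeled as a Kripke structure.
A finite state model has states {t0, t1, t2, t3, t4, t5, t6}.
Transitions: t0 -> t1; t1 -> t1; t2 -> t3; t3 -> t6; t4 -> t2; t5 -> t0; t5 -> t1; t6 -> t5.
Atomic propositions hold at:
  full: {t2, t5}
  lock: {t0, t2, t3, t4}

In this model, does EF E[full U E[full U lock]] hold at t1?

No

E[full U lock]: least fixpoint, start Z0 = Sat(lock) = {t0, t2, t3, t4}, add states in Sat(full) with some successor in Z. Z1 = {t0, t2, t3, t4, t5}; fixed.
Sat(E[full U lock]) = {t0, t2, t3, t4, t5}
E[full U E[full U lock]]: least fixpoint, start Z0 = Sat(E[full U lock]) = {t0, t2, t3, t4, t5}, add states in Sat(full) with some successor in Z. Already a fixed point.
Sat(E[full U E[full U lock]]) = {t0, t2, t3, t4, t5}
EF E[full U E[full U lock]]: least fixpoint, start Z0 = {t0, t2, t3, t4, t5}, add states with some successor in Z. Z1 = {t0, t2, t3, t4, t5, t6}; fixed.
Sat(EF E[full U E[full U lock]]) = {t0, t2, t3, t4, t5, t6}
t1 ∉ Sat(EF E[full U E[full U lock]]) = {t0, t2, t3, t4, t5, t6}, so the formula does not hold at t1.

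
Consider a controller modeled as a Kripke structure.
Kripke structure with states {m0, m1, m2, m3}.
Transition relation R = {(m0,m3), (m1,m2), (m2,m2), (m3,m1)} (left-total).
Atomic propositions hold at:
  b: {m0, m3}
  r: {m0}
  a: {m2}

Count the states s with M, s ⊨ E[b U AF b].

2

AF b: least fixpoint, start Z0 = {m0, m3}, add states with every successor in Z. Already a fixed point.
Sat(AF b) = {m0, m3}
E[b U AF b]: least fixpoint, start Z0 = Sat(AF b) = {m0, m3}, add states in Sat(b) with some successor in Z. Already a fixed point.
Sat(E[b U AF b]) = {m0, m3}
|Sat(E[b U AF b])| = |{m0, m3}| = 2.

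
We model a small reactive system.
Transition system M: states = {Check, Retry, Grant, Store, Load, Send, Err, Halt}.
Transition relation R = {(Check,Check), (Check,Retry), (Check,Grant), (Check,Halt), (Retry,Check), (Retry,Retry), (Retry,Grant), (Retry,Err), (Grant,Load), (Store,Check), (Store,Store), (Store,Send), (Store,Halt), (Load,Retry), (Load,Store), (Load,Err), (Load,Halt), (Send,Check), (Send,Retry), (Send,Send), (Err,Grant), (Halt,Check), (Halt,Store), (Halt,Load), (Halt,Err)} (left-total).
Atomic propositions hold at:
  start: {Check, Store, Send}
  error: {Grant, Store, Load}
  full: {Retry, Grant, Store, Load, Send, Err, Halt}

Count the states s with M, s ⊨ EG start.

3

EG start: greatest fixpoint, start Z0 = {Check, Store, Send}, keep only states in Sat with some successor in Z. Already a fixed point.
Sat(EG start) = {Check, Store, Send}
|Sat(EG start)| = |{Check, Store, Send}| = 3.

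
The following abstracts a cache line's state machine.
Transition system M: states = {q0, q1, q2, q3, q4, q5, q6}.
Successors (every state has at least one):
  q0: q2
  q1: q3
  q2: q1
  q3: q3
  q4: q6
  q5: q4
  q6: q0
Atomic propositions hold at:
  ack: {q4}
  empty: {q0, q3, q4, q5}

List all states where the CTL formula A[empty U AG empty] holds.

{q3}

AG empty: greatest fixpoint, start Z0 = {q0, q3, q4, q5}, keep only states in Sat with every successor in Z. Z1 = {q3, q5}; Z2 = {q3}; fixed.
Sat(AG empty) = {q3}
A[empty U AG empty]: least fixpoint, start Z0 = Sat(AG empty) = {q3}, add states in Sat(empty) with every successor in Z. Already a fixed point.
Sat(A[empty U AG empty]) = {q3}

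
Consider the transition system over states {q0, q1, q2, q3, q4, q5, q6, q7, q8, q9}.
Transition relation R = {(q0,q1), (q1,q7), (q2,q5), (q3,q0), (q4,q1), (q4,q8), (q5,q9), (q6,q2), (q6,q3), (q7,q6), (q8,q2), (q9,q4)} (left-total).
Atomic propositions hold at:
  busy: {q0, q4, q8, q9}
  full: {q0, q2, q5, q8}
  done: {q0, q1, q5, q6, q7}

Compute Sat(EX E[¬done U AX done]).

Sat(¬done) = {q2, q3, q4, q8, q9}
Sat(AX done) = {s : every successor in {q0, q1, q5, q6, q7}} = {q0, q1, q2, q3, q7}
E[¬done U AX done]: least fixpoint, start Z0 = Sat(AX done) = {q0, q1, q2, q3, q7}, add states in Sat(¬done) with some successor in Z. Z1 = {q0, q1, q2, q3, q4, q7, q8}; Z2 = {q0, q1, q2, q3, q4, q7, q8, q9}; fixed.
Sat(E[¬done U AX done]) = {q0, q1, q2, q3, q4, q7, q8, q9}
Sat(EX E[¬done U AX done]) = {s : some successor in {q0, q1, q2, q3, q4, q7, q8, q9}} = {q0, q1, q3, q4, q5, q6, q8, q9}

{q0, q1, q3, q4, q5, q6, q8, q9}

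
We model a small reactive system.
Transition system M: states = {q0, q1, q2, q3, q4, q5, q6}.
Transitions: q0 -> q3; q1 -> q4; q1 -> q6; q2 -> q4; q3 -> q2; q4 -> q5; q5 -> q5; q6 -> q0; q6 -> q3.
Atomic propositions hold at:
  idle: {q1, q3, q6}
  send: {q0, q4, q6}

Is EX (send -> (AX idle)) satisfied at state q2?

Sat(AX idle) = {s : every successor in {q1, q3, q6}} = {q0}
Sat(send -> (AX idle)) = {q0, q1, q2, q3, q5}
Sat(EX (send -> (AX idle))) = {s : some successor in {q0, q1, q2, q3, q5}} = {q0, q3, q4, q5, q6}
q2 ∉ Sat(EX (send -> (AX idle))) = {q0, q3, q4, q5, q6}, so the formula does not hold at q2.

No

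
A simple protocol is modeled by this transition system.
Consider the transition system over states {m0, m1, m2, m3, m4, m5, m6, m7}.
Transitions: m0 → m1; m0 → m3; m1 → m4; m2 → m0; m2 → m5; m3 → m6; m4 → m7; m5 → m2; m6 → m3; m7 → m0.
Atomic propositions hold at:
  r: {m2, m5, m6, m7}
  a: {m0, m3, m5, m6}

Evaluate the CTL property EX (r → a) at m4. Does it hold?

Sat(r → a) = {m0, m1, m3, m4, m5, m6}
Sat(EX (r → a)) = {s : some successor in {m0, m1, m3, m4, m5, m6}} = {m0, m1, m2, m3, m6, m7}
m4 ∉ Sat(EX (r → a)) = {m0, m1, m2, m3, m6, m7}, so the formula does not hold at m4.

No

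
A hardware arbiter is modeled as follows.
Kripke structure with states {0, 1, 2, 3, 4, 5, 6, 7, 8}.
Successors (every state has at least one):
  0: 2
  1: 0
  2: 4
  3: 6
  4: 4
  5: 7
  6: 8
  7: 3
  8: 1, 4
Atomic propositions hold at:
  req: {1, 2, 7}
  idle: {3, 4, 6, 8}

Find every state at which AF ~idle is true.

{0, 1, 2, 5, 7}

Sat(~idle) = {0, 1, 2, 5, 7}
AF ~idle: least fixpoint, start Z0 = {0, 1, 2, 5, 7}, add states with every successor in Z. Already a fixed point.
Sat(AF ~idle) = {0, 1, 2, 5, 7}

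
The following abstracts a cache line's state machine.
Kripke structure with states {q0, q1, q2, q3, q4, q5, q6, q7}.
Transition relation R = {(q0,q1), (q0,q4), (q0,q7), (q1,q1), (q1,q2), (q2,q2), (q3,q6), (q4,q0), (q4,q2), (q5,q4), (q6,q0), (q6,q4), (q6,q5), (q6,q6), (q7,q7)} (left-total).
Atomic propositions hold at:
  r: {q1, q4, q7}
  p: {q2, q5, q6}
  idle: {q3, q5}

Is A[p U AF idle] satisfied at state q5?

AF idle: least fixpoint, start Z0 = {q3, q5}, add states with every successor in Z. Already a fixed point.
Sat(AF idle) = {q3, q5}
A[p U AF idle]: least fixpoint, start Z0 = Sat(AF idle) = {q3, q5}, add states in Sat(p) with every successor in Z. Already a fixed point.
Sat(A[p U AF idle]) = {q3, q5}
q5 ∈ Sat(A[p U AF idle]) = {q3, q5}, so the formula holds at q5.

Yes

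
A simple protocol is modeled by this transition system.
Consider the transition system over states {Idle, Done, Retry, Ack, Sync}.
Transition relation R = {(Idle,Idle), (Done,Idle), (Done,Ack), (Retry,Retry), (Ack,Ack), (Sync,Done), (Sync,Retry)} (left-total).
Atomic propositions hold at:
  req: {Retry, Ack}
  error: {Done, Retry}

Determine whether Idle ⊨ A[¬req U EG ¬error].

Yes

Sat(¬req) = {Idle, Done, Sync}
Sat(¬error) = {Idle, Ack, Sync}
EG ¬error: greatest fixpoint, start Z0 = {Idle, Ack, Sync}, keep only states in Sat with some successor in Z. Z1 = {Idle, Ack}; fixed.
Sat(EG ¬error) = {Idle, Ack}
A[¬req U EG ¬error]: least fixpoint, start Z0 = Sat(EG ¬error) = {Idle, Ack}, add states in Sat(¬req) with every successor in Z. Z1 = {Idle, Done, Ack}; fixed.
Sat(A[¬req U EG ¬error]) = {Idle, Done, Ack}
Idle ∈ Sat(A[¬req U EG ¬error]) = {Idle, Done, Ack}, so the formula holds at Idle.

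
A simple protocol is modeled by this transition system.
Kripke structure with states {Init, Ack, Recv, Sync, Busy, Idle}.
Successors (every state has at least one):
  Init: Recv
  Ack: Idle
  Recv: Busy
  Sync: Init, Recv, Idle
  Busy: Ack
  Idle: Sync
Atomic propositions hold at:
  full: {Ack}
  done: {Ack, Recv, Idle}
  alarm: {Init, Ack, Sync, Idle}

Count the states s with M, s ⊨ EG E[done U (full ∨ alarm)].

3

Sat(full ∨ alarm) = {Init, Ack, Sync, Idle}
E[done U (full ∨ alarm)]: least fixpoint, start Z0 = Sat((full ∨ alarm)) = {Init, Ack, Sync, Idle}, add states in Sat(done) with some successor in Z. Already a fixed point.
Sat(E[done U (full ∨ alarm)]) = {Init, Ack, Sync, Idle}
EG E[done U (full ∨ alarm)]: greatest fixpoint, start Z0 = {Init, Ack, Sync, Idle}, keep only states in Sat with some successor in Z. Z1 = {Ack, Sync, Idle}; fixed.
Sat(EG E[done U (full ∨ alarm)]) = {Ack, Sync, Idle}
|Sat(EG E[done U (full ∨ alarm)])| = |{Ack, Sync, Idle}| = 3.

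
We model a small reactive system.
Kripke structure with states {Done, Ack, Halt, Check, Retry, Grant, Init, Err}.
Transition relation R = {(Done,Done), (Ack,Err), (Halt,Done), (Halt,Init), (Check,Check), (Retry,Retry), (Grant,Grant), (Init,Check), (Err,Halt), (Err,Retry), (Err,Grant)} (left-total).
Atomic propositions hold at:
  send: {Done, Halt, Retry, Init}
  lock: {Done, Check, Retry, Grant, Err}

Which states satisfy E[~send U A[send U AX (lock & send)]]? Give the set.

Sat(~send) = {Ack, Check, Grant, Err}
Sat(lock & send) = {Done, Retry}
Sat(AX (lock & send)) = {s : every successor in {Done, Retry}} = {Done, Retry}
A[send U AX (lock & send)]: least fixpoint, start Z0 = Sat(AX (lock & send)) = {Done, Retry}, add states in Sat(send) with every successor in Z. Already a fixed point.
Sat(A[send U AX (lock & send)]) = {Done, Retry}
E[~send U A[send U AX (lock & send)]]: least fixpoint, start Z0 = Sat(A[send U AX (lock & send)]) = {Done, Retry}, add states in Sat(~send) with some successor in Z. Z1 = {Done, Retry, Err}; Z2 = {Done, Ack, Retry, Err}; fixed.
Sat(E[~send U A[send U AX (lock & send)]]) = {Done, Ack, Retry, Err}

{Done, Ack, Retry, Err}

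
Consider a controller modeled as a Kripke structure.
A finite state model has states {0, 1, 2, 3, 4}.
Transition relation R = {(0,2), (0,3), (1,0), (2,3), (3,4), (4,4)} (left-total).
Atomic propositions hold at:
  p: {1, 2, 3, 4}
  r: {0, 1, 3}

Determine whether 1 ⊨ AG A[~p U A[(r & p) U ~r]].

No

Sat(~p) = {0}
Sat(r & p) = {1, 3}
Sat(~r) = {2, 4}
A[(r & p) U ~r]: least fixpoint, start Z0 = Sat(~r) = {2, 4}, add states in Sat(r & p) with every successor in Z. Z1 = {2, 3, 4}; fixed.
Sat(A[(r & p) U ~r]) = {2, 3, 4}
A[~p U A[(r & p) U ~r]]: least fixpoint, start Z0 = Sat(A[(r & p) U ~r]) = {2, 3, 4}, add states in Sat(~p) with every successor in Z. Z1 = {0, 2, 3, 4}; fixed.
Sat(A[~p U A[(r & p) U ~r]]) = {0, 2, 3, 4}
AG A[~p U A[(r & p) U ~r]]: greatest fixpoint, start Z0 = {0, 2, 3, 4}, keep only states in Sat with every successor in Z. Already a fixed point.
Sat(AG A[~p U A[(r & p) U ~r]]) = {0, 2, 3, 4}
1 ∉ Sat(AG A[~p U A[(r & p) U ~r]]) = {0, 2, 3, 4}, so the formula does not hold at 1.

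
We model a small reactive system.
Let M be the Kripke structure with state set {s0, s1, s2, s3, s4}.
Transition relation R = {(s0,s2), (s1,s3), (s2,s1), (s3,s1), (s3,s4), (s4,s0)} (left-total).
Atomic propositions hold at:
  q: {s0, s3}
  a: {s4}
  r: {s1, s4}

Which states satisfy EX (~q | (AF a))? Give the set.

Sat(~q) = {s1, s2, s4}
AF a: least fixpoint, start Z0 = {s4}, add states with every successor in Z. Already a fixed point.
Sat(AF a) = {s4}
Sat(~q | (AF a)) = {s1, s2, s4}
Sat(EX (~q | (AF a))) = {s : some successor in {s1, s2, s4}} = {s0, s2, s3}

{s0, s2, s3}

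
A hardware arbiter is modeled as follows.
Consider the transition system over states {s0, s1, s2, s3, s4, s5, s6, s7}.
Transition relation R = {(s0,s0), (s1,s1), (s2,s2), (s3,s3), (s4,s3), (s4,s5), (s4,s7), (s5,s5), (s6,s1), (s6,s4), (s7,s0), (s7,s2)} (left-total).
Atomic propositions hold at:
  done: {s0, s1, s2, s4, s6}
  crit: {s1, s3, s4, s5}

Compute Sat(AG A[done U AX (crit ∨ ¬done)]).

{s1, s3, s5}

Sat(¬done) = {s3, s5, s7}
Sat(crit ∨ ¬done) = {s1, s3, s4, s5, s7}
Sat(AX (crit ∨ ¬done)) = {s : every successor in {s1, s3, s4, s5, s7}} = {s1, s3, s4, s5, s6}
A[done U AX (crit ∨ ¬done)]: least fixpoint, start Z0 = Sat(AX (crit ∨ ¬done)) = {s1, s3, s4, s5, s6}, add states in Sat(done) with every successor in Z. Already a fixed point.
Sat(A[done U AX (crit ∨ ¬done)]) = {s1, s3, s4, s5, s6}
AG A[done U AX (crit ∨ ¬done)]: greatest fixpoint, start Z0 = {s1, s3, s4, s5, s6}, keep only states in Sat with every successor in Z. Z1 = {s1, s3, s5, s6}; Z2 = {s1, s3, s5}; fixed.
Sat(AG A[done U AX (crit ∨ ¬done)]) = {s1, s3, s5}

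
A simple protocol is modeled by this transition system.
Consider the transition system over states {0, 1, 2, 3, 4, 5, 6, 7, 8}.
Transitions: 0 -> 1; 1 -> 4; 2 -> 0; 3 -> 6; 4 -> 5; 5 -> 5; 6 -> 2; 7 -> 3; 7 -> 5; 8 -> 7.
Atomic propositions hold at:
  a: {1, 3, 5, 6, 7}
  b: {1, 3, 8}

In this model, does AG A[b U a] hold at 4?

No

A[b U a]: least fixpoint, start Z0 = Sat(a) = {1, 3, 5, 6, 7}, add states in Sat(b) with every successor in Z. Z1 = {1, 3, 5, 6, 7, 8}; fixed.
Sat(A[b U a]) = {1, 3, 5, 6, 7, 8}
AG A[b U a]: greatest fixpoint, start Z0 = {1, 3, 5, 6, 7, 8}, keep only states in Sat with every successor in Z. Z1 = {3, 5, 7, 8}; Z2 = {5, 7, 8}; Z3 = {5, 8}; Z4 = {5}; fixed.
Sat(AG A[b U a]) = {5}
4 ∉ Sat(AG A[b U a]) = {5}, so the formula does not hold at 4.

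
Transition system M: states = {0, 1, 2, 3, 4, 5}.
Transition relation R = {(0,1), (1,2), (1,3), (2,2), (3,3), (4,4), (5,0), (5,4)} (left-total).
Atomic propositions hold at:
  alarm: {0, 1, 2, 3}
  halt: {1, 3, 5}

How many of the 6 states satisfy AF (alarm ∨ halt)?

5

Sat(alarm ∨ halt) = {0, 1, 2, 3, 5}
AF (alarm ∨ halt): least fixpoint, start Z0 = {0, 1, 2, 3, 5}, add states with every successor in Z. Already a fixed point.
Sat(AF (alarm ∨ halt)) = {0, 1, 2, 3, 5}
|Sat(AF (alarm ∨ halt))| = |{0, 1, 2, 3, 5}| = 5.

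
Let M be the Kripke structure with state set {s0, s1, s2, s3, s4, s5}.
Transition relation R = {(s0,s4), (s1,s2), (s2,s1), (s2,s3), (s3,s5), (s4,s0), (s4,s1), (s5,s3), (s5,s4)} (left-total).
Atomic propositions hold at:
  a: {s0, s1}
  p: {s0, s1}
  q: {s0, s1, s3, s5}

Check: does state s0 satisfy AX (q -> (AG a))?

Yes

AG a: greatest fixpoint, start Z0 = {s0, s1}, keep only states in Sat with every successor in Z. Z1 = ∅; fixed.
Sat(AG a) = ∅
Sat(q -> (AG a)) = {s2, s4}
Sat(AX (q -> (AG a))) = {s : every successor in {s2, s4}} = {s0, s1}
s0 ∈ Sat(AX (q -> (AG a))) = {s0, s1}, so the formula holds at s0.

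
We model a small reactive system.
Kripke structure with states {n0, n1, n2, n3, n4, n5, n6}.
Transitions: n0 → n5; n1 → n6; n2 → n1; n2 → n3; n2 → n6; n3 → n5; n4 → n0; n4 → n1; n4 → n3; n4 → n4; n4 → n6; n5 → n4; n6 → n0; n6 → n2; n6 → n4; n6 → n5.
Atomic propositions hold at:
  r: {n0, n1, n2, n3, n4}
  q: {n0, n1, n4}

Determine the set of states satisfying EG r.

{n4}

EG r: greatest fixpoint, start Z0 = {n0, n1, n2, n3, n4}, keep only states in Sat with some successor in Z. Z1 = {n2, n4}; Z2 = {n4}; fixed.
Sat(EG r) = {n4}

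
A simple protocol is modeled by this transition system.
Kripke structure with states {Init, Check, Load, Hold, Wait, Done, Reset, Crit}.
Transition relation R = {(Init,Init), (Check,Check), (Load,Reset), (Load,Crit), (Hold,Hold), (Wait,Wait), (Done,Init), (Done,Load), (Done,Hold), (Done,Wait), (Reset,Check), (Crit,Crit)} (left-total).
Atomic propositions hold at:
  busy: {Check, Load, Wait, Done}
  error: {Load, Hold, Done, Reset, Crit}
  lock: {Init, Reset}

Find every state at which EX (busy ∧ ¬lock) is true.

Sat(¬lock) = {Check, Load, Hold, Wait, Done, Crit}
Sat(busy ∧ ¬lock) = {Check, Load, Wait, Done}
Sat(EX (busy ∧ ¬lock)) = {s : some successor in {Check, Load, Wait, Done}} = {Check, Wait, Done, Reset}

{Check, Wait, Done, Reset}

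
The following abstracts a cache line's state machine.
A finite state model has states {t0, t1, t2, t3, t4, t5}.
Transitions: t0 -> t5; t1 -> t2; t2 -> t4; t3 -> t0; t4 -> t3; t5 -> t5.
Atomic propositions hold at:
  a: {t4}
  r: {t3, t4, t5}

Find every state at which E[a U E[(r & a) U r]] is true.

{t3, t4, t5}

Sat(r & a) = {t4}
E[(r & a) U r]: least fixpoint, start Z0 = Sat(r) = {t3, t4, t5}, add states in Sat(r & a) with some successor in Z. Already a fixed point.
Sat(E[(r & a) U r]) = {t3, t4, t5}
E[a U E[(r & a) U r]]: least fixpoint, start Z0 = Sat(E[(r & a) U r]) = {t3, t4, t5}, add states in Sat(a) with some successor in Z. Already a fixed point.
Sat(E[a U E[(r & a) U r]]) = {t3, t4, t5}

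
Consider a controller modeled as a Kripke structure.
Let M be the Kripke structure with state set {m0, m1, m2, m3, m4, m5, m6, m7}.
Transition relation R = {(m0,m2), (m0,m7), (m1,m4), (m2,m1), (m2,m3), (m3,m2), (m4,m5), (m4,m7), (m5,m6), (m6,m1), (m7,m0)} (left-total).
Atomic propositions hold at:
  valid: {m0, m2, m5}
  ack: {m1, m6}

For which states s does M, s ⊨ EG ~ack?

Sat(~ack) = {m0, m2, m3, m4, m5, m7}
EG ~ack: greatest fixpoint, start Z0 = {m0, m2, m3, m4, m5, m7}, keep only states in Sat with some successor in Z. Z1 = {m0, m2, m3, m4, m7}; fixed.
Sat(EG ~ack) = {m0, m2, m3, m4, m7}

{m0, m2, m3, m4, m7}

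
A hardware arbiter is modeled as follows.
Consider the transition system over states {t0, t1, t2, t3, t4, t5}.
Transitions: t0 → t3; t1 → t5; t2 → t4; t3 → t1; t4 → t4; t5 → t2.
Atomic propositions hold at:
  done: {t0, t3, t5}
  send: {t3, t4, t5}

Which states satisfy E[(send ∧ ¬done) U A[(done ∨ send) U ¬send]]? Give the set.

{t0, t1, t2, t3, t5}

Sat(¬done) = {t1, t2, t4}
Sat(send ∧ ¬done) = {t4}
Sat(done ∨ send) = {t0, t3, t4, t5}
Sat(¬send) = {t0, t1, t2}
A[(done ∨ send) U ¬send]: least fixpoint, start Z0 = Sat(¬send) = {t0, t1, t2}, add states in Sat(done ∨ send) with every successor in Z. Z1 = {t0, t1, t2, t3, t5}; fixed.
Sat(A[(done ∨ send) U ¬send]) = {t0, t1, t2, t3, t5}
E[(send ∧ ¬done) U A[(done ∨ send) U ¬send]]: least fixpoint, start Z0 = Sat(A[(done ∨ send) U ¬send]) = {t0, t1, t2, t3, t5}, add states in Sat(send ∧ ¬done) with some successor in Z. Already a fixed point.
Sat(E[(send ∧ ¬done) U A[(done ∨ send) U ¬send]]) = {t0, t1, t2, t3, t5}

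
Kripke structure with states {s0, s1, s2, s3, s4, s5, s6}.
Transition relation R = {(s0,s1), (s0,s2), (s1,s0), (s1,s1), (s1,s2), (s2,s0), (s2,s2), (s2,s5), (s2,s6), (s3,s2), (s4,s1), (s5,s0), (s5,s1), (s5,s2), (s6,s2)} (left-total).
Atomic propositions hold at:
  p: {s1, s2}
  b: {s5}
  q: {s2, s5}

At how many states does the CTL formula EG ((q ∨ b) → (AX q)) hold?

Sat(q ∨ b) = {s2, s5}
Sat(AX q) = {s : every successor in {s2, s5}} = {s3, s6}
Sat((q ∨ b) → (AX q)) = {s0, s1, s3, s4, s6}
EG ((q ∨ b) → (AX q)): greatest fixpoint, start Z0 = {s0, s1, s3, s4, s6}, keep only states in Sat with some successor in Z. Z1 = {s0, s1, s4}; fixed.
Sat(EG ((q ∨ b) → (AX q))) = {s0, s1, s4}
|Sat(EG ((q ∨ b) → (AX q)))| = |{s0, s1, s4}| = 3.

3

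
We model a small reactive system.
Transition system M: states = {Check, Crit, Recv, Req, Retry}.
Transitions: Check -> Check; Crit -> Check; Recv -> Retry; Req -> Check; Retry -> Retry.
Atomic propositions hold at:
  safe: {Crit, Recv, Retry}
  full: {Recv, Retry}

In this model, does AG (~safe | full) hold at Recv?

Yes

Sat(~safe) = {Check, Req}
Sat(~safe | full) = {Check, Recv, Req, Retry}
AG (~safe | full): greatest fixpoint, start Z0 = {Check, Recv, Req, Retry}, keep only states in Sat with every successor in Z. Already a fixed point.
Sat(AG (~safe | full)) = {Check, Recv, Req, Retry}
Recv ∈ Sat(AG (~safe | full)) = {Check, Recv, Req, Retry}, so the formula holds at Recv.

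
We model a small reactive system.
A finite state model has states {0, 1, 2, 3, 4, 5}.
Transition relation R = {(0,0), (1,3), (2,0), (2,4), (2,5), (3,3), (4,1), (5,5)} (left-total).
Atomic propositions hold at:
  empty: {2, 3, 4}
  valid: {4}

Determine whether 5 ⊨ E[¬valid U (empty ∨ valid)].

No

Sat(¬valid) = {0, 1, 2, 3, 5}
Sat(empty ∨ valid) = {2, 3, 4}
E[¬valid U (empty ∨ valid)]: least fixpoint, start Z0 = Sat((empty ∨ valid)) = {2, 3, 4}, add states in Sat(¬valid) with some successor in Z. Z1 = {1, 2, 3, 4}; fixed.
Sat(E[¬valid U (empty ∨ valid)]) = {1, 2, 3, 4}
5 ∉ Sat(E[¬valid U (empty ∨ valid)]) = {1, 2, 3, 4}, so the formula does not hold at 5.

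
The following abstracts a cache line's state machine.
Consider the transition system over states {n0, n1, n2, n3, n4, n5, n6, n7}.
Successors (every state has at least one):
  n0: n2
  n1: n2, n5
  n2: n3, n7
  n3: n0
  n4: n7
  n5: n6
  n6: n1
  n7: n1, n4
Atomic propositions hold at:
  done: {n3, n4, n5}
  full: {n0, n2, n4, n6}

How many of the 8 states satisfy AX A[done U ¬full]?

Sat(¬full) = {n1, n3, n5, n7}
A[done U ¬full]: least fixpoint, start Z0 = Sat(¬full) = {n1, n3, n5, n7}, add states in Sat(done) with every successor in Z. Z1 = {n1, n3, n4, n5, n7}; fixed.
Sat(A[done U ¬full]) = {n1, n3, n4, n5, n7}
Sat(AX A[done U ¬full]) = {s : every successor in {n1, n3, n4, n5, n7}} = {n2, n4, n6, n7}
|Sat(AX A[done U ¬full])| = |{n2, n4, n6, n7}| = 4.

4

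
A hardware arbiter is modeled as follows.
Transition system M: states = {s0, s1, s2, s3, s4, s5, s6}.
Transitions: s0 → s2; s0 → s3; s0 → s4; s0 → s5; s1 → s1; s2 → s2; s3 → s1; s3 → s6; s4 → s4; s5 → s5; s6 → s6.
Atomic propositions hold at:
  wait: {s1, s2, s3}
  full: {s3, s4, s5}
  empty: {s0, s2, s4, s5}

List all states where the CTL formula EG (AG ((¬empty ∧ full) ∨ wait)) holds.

{s1, s2}

Sat(¬empty) = {s1, s3, s6}
Sat(¬empty ∧ full) = {s3}
Sat((¬empty ∧ full) ∨ wait) = {s1, s2, s3}
AG ((¬empty ∧ full) ∨ wait): greatest fixpoint, start Z0 = {s1, s2, s3}, keep only states in Sat with every successor in Z. Z1 = {s1, s2}; fixed.
Sat(AG ((¬empty ∧ full) ∨ wait)) = {s1, s2}
EG (AG ((¬empty ∧ full) ∨ wait)): greatest fixpoint, start Z0 = {s1, s2}, keep only states in Sat with some successor in Z. Already a fixed point.
Sat(EG (AG ((¬empty ∧ full) ∨ wait))) = {s1, s2}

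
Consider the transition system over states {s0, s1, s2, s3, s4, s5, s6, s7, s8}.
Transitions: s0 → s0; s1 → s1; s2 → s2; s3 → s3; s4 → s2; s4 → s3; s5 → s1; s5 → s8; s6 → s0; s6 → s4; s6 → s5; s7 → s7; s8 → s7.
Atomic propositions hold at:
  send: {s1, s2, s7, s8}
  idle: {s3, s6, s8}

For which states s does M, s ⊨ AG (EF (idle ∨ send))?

Sat(idle ∨ send) = {s1, s2, s3, s6, s7, s8}
EF (idle ∨ send): least fixpoint, start Z0 = {s1, s2, s3, s6, s7, s8}, add states with some successor in Z. Z1 = {s1, s2, s3, s4, s5, s6, s7, s8}; fixed.
Sat(EF (idle ∨ send)) = {s1, s2, s3, s4, s5, s6, s7, s8}
AG (EF (idle ∨ send)): greatest fixpoint, start Z0 = {s1, s2, s3, s4, s5, s6, s7, s8}, keep only states in Sat with every successor in Z. Z1 = {s1, s2, s3, s4, s5, s7, s8}; fixed.
Sat(AG (EF (idle ∨ send))) = {s1, s2, s3, s4, s5, s7, s8}

{s1, s2, s3, s4, s5, s7, s8}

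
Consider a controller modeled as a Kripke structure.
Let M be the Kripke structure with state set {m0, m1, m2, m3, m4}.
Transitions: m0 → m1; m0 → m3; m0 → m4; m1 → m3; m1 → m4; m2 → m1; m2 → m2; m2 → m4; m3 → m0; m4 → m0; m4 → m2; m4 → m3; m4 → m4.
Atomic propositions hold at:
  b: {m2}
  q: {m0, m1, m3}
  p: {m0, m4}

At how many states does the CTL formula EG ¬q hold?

2

Sat(¬q) = {m2, m4}
EG ¬q: greatest fixpoint, start Z0 = {m2, m4}, keep only states in Sat with some successor in Z. Already a fixed point.
Sat(EG ¬q) = {m2, m4}
|Sat(EG ¬q)| = |{m2, m4}| = 2.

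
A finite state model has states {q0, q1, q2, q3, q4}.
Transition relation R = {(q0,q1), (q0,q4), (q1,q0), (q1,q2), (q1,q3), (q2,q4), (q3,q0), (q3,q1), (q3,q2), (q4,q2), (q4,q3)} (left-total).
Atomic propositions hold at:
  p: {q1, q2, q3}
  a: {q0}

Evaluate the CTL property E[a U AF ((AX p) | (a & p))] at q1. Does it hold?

No

Sat(AX p) = {s : every successor in {q1, q2, q3}} = {q4}
Sat(a & p) = ∅
Sat((AX p) | (a & p)) = {q4}
AF ((AX p) | (a & p)): least fixpoint, start Z0 = {q4}, add states with every successor in Z. Z1 = {q2, q4}; fixed.
Sat(AF ((AX p) | (a & p))) = {q2, q4}
E[a U AF ((AX p) | (a & p))]: least fixpoint, start Z0 = Sat(AF ((AX p) | (a & p))) = {q2, q4}, add states in Sat(a) with some successor in Z. Z1 = {q0, q2, q4}; fixed.
Sat(E[a U AF ((AX p) | (a & p))]) = {q0, q2, q4}
q1 ∉ Sat(E[a U AF ((AX p) | (a & p))]) = {q0, q2, q4}, so the formula does not hold at q1.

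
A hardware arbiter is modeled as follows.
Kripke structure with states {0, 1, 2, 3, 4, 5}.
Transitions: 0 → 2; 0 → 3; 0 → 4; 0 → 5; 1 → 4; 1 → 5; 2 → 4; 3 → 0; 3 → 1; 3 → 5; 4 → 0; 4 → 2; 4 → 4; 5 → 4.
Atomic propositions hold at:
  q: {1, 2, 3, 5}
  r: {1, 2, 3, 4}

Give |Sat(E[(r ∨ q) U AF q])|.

5

Sat(r ∨ q) = {1, 2, 3, 4, 5}
AF q: least fixpoint, start Z0 = {1, 2, 3, 5}, add states with every successor in Z. Already a fixed point.
Sat(AF q) = {1, 2, 3, 5}
E[(r ∨ q) U AF q]: least fixpoint, start Z0 = Sat(AF q) = {1, 2, 3, 5}, add states in Sat(r ∨ q) with some successor in Z. Z1 = {1, 2, 3, 4, 5}; fixed.
Sat(E[(r ∨ q) U AF q]) = {1, 2, 3, 4, 5}
|Sat(E[(r ∨ q) U AF q])| = |{1, 2, 3, 4, 5}| = 5.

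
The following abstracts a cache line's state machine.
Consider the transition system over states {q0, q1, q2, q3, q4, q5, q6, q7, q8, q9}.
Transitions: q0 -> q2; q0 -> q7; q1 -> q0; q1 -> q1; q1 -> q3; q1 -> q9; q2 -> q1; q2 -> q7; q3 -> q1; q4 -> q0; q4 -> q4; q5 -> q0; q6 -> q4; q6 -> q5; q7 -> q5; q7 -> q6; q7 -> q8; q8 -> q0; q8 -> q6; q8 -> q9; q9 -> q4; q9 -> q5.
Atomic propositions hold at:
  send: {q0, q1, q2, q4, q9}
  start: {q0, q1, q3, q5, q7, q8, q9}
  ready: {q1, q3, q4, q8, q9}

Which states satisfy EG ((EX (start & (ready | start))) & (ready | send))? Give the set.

{q0, q1, q2, q3, q4, q8, q9}

Sat(ready | start) = {q0, q1, q3, q4, q5, q7, q8, q9}
Sat(start & (ready | start)) = {q0, q1, q3, q5, q7, q8, q9}
Sat(EX (start & (ready | start))) = {s : some successor in {q0, q1, q3, q5, q7, q8, q9}} = {q0, q1, q2, q3, q4, q5, q6, q7, q8, q9}
Sat(ready | send) = {q0, q1, q2, q3, q4, q8, q9}
Sat((EX (start & (ready | start))) & (ready | send)) = {q0, q1, q2, q3, q4, q8, q9}
EG ((EX (start & (ready | start))) & (ready | send)): greatest fixpoint, start Z0 = {q0, q1, q2, q3, q4, q8, q9}, keep only states in Sat with some successor in Z. Already a fixed point.
Sat(EG ((EX (start & (ready | start))) & (ready | send))) = {q0, q1, q2, q3, q4, q8, q9}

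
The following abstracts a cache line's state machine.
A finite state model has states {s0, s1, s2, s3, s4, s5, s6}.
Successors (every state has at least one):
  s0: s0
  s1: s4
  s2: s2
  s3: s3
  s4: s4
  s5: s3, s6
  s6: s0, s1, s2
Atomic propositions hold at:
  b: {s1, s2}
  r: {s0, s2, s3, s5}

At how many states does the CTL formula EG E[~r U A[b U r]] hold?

Sat(~r) = {s1, s4, s6}
A[b U r]: least fixpoint, start Z0 = Sat(r) = {s0, s2, s3, s5}, add states in Sat(b) with every successor in Z. Already a fixed point.
Sat(A[b U r]) = {s0, s2, s3, s5}
E[~r U A[b U r]]: least fixpoint, start Z0 = Sat(A[b U r]) = {s0, s2, s3, s5}, add states in Sat(~r) with some successor in Z. Z1 = {s0, s2, s3, s5, s6}; fixed.
Sat(E[~r U A[b U r]]) = {s0, s2, s3, s5, s6}
EG E[~r U A[b U r]]: greatest fixpoint, start Z0 = {s0, s2, s3, s5, s6}, keep only states in Sat with some successor in Z. Already a fixed point.
Sat(EG E[~r U A[b U r]]) = {s0, s2, s3, s5, s6}
|Sat(EG E[~r U A[b U r]])| = |{s0, s2, s3, s5, s6}| = 5.

5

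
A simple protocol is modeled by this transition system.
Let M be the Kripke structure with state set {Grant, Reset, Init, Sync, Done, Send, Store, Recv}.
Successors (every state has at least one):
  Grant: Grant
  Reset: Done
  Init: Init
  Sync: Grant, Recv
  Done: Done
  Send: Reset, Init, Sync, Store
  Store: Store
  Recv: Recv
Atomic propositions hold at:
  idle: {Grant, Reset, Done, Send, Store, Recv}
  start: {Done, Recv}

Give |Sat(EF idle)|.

EF idle: least fixpoint, start Z0 = {Grant, Reset, Done, Send, Store, Recv}, add states with some successor in Z. Z1 = {Grant, Reset, Sync, Done, Send, Store, Recv}; fixed.
Sat(EF idle) = {Grant, Reset, Sync, Done, Send, Store, Recv}
|Sat(EF idle)| = |{Grant, Reset, Sync, Done, Send, Store, Recv}| = 7.

7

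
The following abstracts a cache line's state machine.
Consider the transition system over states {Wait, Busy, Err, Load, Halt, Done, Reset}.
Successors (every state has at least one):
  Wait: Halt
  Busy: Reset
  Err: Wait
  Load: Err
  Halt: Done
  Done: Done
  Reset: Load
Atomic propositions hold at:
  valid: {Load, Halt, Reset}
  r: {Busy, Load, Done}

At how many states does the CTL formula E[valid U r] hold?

E[valid U r]: least fixpoint, start Z0 = Sat(r) = {Busy, Load, Done}, add states in Sat(valid) with some successor in Z. Z1 = {Busy, Load, Halt, Done, Reset}; fixed.
Sat(E[valid U r]) = {Busy, Load, Halt, Done, Reset}
|Sat(E[valid U r])| = |{Busy, Load, Halt, Done, Reset}| = 5.

5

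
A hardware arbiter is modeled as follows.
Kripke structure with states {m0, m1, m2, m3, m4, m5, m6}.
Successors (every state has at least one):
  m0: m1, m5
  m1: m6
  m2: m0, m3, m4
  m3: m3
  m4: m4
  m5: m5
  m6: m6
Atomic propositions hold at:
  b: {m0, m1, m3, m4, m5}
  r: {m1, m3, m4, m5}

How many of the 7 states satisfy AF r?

6

AF r: least fixpoint, start Z0 = {m1, m3, m4, m5}, add states with every successor in Z. Z1 = {m0, m1, m3, m4, m5}; Z2 = {m0, m1, m2, m3, m4, m5}; fixed.
Sat(AF r) = {m0, m1, m2, m3, m4, m5}
|Sat(AF r)| = |{m0, m1, m2, m3, m4, m5}| = 6.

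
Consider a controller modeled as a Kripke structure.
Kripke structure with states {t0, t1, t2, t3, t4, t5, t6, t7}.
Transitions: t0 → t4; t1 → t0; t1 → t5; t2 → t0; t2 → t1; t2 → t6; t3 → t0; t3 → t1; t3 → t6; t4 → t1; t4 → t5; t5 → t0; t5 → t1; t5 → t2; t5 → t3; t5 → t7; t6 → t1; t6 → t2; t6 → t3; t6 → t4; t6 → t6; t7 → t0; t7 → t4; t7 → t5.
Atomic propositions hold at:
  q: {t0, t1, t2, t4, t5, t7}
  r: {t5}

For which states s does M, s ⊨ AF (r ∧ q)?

{t5}

Sat(r ∧ q) = {t5}
AF (r ∧ q): least fixpoint, start Z0 = {t5}, add states with every successor in Z. Already a fixed point.
Sat(AF (r ∧ q)) = {t5}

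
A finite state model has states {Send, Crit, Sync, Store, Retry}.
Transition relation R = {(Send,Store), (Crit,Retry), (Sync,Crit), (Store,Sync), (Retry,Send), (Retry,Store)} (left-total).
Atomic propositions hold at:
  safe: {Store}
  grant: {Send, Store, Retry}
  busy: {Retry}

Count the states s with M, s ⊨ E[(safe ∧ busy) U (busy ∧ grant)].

1

Sat(safe ∧ busy) = ∅
Sat(busy ∧ grant) = {Retry}
E[(safe ∧ busy) U (busy ∧ grant)]: least fixpoint, start Z0 = Sat((busy ∧ grant)) = {Retry}, add states in Sat(safe ∧ busy) with some successor in Z. Already a fixed point.
Sat(E[(safe ∧ busy) U (busy ∧ grant)]) = {Retry}
|Sat(E[(safe ∧ busy) U (busy ∧ grant)])| = |{Retry}| = 1.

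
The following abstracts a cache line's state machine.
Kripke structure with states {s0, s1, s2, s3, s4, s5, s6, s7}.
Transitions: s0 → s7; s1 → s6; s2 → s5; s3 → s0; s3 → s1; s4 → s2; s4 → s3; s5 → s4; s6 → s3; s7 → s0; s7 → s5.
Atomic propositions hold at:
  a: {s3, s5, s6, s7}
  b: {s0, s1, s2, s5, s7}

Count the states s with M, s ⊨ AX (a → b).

Sat(a → b) = {s0, s1, s2, s4, s5, s7}
Sat(AX (a → b)) = {s : every successor in {s0, s1, s2, s4, s5, s7}} = {s0, s2, s3, s5, s7}
|Sat(AX (a → b))| = |{s0, s2, s3, s5, s7}| = 5.

5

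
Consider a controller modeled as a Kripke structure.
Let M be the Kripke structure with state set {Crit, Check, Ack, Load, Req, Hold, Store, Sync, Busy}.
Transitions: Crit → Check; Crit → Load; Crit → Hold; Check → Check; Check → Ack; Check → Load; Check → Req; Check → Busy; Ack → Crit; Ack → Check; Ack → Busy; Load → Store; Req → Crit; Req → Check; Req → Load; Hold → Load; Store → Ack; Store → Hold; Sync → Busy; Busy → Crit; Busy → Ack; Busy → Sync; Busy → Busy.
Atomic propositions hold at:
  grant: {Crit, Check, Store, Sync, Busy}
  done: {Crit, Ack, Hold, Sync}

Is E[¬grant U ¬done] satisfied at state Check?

Sat(¬grant) = {Ack, Load, Req, Hold}
Sat(¬done) = {Check, Load, Req, Store, Busy}
E[¬grant U ¬done]: least fixpoint, start Z0 = Sat(¬done) = {Check, Load, Req, Store, Busy}, add states in Sat(¬grant) with some successor in Z. Z1 = {Check, Ack, Load, Req, Hold, Store, Busy}; fixed.
Sat(E[¬grant U ¬done]) = {Check, Ack, Load, Req, Hold, Store, Busy}
Check ∈ Sat(E[¬grant U ¬done]) = {Check, Ack, Load, Req, Hold, Store, Busy}, so the formula holds at Check.

Yes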